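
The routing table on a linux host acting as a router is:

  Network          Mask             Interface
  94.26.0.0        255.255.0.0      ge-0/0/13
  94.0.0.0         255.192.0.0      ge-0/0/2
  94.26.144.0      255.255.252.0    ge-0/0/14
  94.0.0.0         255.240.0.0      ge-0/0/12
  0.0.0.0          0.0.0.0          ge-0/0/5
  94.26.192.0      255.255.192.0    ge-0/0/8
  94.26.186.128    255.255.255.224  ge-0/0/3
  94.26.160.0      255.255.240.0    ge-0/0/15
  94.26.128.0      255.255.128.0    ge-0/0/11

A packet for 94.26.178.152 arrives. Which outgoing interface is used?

ge-0/0/11

Routes whose prefix contains 94.26.178.152:
  0.0.0.0/0 (default, matches everything) -> ge-0/0/5
  94.0.0.0/10 (94.0.0.0 - 94.63.255.255) -> ge-0/0/2
  94.26.0.0/16 (94.26.0.0 - 94.26.255.255) -> ge-0/0/13
  94.26.128.0/17 (94.26.128.0 - 94.26.255.255) -> ge-0/0/11
More-specific entries that do NOT match:
  94.26.186.128/27 (94.26.186.128 - 94.26.186.159) does not contain 94.26.178.152
  94.26.144.0/22 (94.26.144.0 - 94.26.147.255) does not contain 94.26.178.152
  94.26.160.0/20 (94.26.160.0 - 94.26.175.255) does not contain 94.26.178.152
  94.26.192.0/18 (94.26.192.0 - 94.26.255.255) does not contain 94.26.178.152
Longest matching prefix is /17 -> interface ge-0/0/11.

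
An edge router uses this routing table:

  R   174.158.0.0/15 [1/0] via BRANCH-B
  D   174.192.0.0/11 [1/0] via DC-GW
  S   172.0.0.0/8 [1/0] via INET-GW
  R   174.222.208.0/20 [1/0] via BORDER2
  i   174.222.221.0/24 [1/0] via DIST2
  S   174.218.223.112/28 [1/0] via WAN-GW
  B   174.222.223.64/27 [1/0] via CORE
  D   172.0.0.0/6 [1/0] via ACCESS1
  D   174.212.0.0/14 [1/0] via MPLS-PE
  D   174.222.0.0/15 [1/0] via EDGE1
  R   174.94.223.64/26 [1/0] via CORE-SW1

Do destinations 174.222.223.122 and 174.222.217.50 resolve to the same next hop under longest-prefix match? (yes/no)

yes

174.222.223.122: longest match 174.222.208.0/20 -> BORDER2
174.222.217.50: longest match 174.222.208.0/20 -> BORDER2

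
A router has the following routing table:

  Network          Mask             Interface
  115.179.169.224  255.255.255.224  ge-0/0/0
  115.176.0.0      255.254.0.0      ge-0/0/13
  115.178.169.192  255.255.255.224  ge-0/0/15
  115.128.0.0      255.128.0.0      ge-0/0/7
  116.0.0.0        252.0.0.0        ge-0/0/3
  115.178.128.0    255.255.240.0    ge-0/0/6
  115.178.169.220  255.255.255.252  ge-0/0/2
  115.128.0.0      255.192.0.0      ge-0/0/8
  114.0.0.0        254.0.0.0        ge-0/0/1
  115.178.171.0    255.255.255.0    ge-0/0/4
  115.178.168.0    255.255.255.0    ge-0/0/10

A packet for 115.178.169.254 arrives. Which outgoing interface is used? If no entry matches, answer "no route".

Routes whose prefix contains 115.178.169.254:
  114.0.0.0/7 (114.0.0.0 - 115.255.255.255) -> ge-0/0/1
  115.128.0.0/9 (115.128.0.0 - 115.255.255.255) -> ge-0/0/7
  115.128.0.0/10 (115.128.0.0 - 115.191.255.255) -> ge-0/0/8
More-specific entries that do NOT match:
  115.178.169.220/30 (115.178.169.220 - 115.178.169.223) does not contain 115.178.169.254
  115.179.169.224/27 (115.179.169.224 - 115.179.169.255) does not contain 115.178.169.254
  115.178.169.192/27 (115.178.169.192 - 115.178.169.223) does not contain 115.178.169.254
  115.178.171.0/24 (115.178.171.0 - 115.178.171.255) does not contain 115.178.169.254
  115.178.168.0/24 (115.178.168.0 - 115.178.168.255) does not contain 115.178.169.254
  115.178.128.0/20 (115.178.128.0 - 115.178.143.255) does not contain 115.178.169.254
  115.176.0.0/15 (115.176.0.0 - 115.177.255.255) does not contain 115.178.169.254
Longest matching prefix is /10 -> interface ge-0/0/8.

ge-0/0/8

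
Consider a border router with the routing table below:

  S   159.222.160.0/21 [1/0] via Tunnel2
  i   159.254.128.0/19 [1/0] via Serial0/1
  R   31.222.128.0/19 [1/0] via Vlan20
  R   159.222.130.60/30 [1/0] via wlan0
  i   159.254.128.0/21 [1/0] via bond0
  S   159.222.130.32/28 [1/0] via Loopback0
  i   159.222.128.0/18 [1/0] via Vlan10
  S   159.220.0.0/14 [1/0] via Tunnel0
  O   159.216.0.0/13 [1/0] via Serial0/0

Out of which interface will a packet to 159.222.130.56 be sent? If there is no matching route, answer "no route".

Vlan10

Routes whose prefix contains 159.222.130.56:
  159.216.0.0/13 (159.216.0.0 - 159.223.255.255) -> Serial0/0
  159.220.0.0/14 (159.220.0.0 - 159.223.255.255) -> Tunnel0
  159.222.128.0/18 (159.222.128.0 - 159.222.191.255) -> Vlan10
More-specific entries that do NOT match:
  159.222.130.60/30 (159.222.130.60 - 159.222.130.63) does not contain 159.222.130.56
  159.222.130.32/28 (159.222.130.32 - 159.222.130.47) does not contain 159.222.130.56
  159.222.160.0/21 (159.222.160.0 - 159.222.167.255) does not contain 159.222.130.56
  159.254.128.0/21 (159.254.128.0 - 159.254.135.255) does not contain 159.222.130.56
  159.254.128.0/19 (159.254.128.0 - 159.254.159.255) does not contain 159.222.130.56
  31.222.128.0/19 (31.222.128.0 - 31.222.159.255) does not contain 159.222.130.56
Longest matching prefix is /18 -> interface Vlan10.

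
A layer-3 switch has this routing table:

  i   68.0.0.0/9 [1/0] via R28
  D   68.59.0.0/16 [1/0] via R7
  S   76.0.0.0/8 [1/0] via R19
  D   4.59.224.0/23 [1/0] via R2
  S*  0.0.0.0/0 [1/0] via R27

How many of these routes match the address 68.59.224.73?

Prefixes containing 68.59.224.73:
  0.0.0.0/0 (default, matches everything)
  68.0.0.0/9 (68.0.0.0 - 68.127.255.255)
  68.59.0.0/16 (68.59.0.0 - 68.59.255.255)
Total matching entries: 3.

3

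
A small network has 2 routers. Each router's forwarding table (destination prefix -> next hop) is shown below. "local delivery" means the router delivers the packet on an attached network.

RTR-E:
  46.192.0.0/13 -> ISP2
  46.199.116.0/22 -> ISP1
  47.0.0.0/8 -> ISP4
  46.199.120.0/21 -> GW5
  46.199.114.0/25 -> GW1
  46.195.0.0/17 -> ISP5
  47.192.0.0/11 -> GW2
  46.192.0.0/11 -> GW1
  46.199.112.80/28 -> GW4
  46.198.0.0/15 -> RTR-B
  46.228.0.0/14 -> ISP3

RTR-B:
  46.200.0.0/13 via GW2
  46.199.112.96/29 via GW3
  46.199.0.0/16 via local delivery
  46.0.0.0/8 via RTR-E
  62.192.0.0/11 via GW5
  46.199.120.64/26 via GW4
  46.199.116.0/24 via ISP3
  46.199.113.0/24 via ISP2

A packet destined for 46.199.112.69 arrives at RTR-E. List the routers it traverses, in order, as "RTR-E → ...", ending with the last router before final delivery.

RTR-E → RTR-B

At RTR-E: longest match for 46.199.112.69 is 46.198.0.0/15 -> RTR-B
At RTR-B: longest match for 46.199.112.69 is 46.199.0.0/16 -> local delivery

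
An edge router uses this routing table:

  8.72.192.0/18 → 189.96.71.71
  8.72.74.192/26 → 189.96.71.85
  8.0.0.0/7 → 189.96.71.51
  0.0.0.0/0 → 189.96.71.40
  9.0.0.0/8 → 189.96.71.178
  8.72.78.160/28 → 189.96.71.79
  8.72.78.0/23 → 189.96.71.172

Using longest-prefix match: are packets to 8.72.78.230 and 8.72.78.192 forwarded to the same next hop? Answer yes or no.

yes

8.72.78.230: longest match 8.72.78.0/23 -> 189.96.71.172
8.72.78.192: longest match 8.72.78.0/23 -> 189.96.71.172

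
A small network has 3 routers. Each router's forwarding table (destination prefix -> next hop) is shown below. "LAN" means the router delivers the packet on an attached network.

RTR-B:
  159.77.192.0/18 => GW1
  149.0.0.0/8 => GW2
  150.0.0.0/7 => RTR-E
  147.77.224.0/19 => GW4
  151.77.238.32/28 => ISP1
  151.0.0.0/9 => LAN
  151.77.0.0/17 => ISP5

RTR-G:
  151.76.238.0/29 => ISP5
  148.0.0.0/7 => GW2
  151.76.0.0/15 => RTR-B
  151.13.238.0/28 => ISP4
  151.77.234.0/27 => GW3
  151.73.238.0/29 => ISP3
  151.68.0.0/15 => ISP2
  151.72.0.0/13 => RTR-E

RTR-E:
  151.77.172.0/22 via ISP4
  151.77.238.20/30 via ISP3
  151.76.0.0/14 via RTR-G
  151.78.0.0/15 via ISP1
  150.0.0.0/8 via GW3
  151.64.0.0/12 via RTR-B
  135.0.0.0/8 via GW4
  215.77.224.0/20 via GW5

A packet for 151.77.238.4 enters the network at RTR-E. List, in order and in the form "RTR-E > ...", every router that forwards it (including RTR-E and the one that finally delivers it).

At RTR-E: longest match for 151.77.238.4 is 151.76.0.0/14 -> RTR-G
At RTR-G: longest match for 151.77.238.4 is 151.76.0.0/15 -> RTR-B
At RTR-B: longest match for 151.77.238.4 is 151.0.0.0/9 -> LAN

RTR-E > RTR-G > RTR-B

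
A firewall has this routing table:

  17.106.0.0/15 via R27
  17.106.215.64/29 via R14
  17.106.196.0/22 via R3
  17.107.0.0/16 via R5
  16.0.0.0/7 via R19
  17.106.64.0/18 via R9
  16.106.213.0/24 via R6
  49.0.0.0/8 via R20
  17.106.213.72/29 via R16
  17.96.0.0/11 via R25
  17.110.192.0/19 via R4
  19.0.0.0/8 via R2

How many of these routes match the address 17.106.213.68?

3

Prefixes containing 17.106.213.68:
  16.0.0.0/7 (16.0.0.0 - 17.255.255.255)
  17.96.0.0/11 (17.96.0.0 - 17.127.255.255)
  17.106.0.0/15 (17.106.0.0 - 17.107.255.255)
Total matching entries: 3.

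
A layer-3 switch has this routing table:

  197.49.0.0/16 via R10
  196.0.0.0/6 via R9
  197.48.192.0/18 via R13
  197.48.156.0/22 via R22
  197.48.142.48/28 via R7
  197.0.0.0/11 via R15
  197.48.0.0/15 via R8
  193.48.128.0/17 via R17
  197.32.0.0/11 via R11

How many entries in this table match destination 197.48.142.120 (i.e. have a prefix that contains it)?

3

Prefixes containing 197.48.142.120:
  196.0.0.0/6 (196.0.0.0 - 199.255.255.255)
  197.32.0.0/11 (197.32.0.0 - 197.63.255.255)
  197.48.0.0/15 (197.48.0.0 - 197.49.255.255)
Total matching entries: 3.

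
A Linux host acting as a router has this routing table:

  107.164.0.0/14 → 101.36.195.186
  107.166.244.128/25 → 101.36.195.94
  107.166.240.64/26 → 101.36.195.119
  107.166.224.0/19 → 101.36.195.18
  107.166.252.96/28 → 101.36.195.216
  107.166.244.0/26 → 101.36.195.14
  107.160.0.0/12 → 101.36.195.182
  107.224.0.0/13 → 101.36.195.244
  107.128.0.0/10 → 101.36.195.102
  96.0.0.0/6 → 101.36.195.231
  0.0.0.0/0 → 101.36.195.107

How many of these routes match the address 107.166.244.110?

5

Prefixes containing 107.166.244.110:
  0.0.0.0/0 (default, matches everything)
  107.128.0.0/10 (107.128.0.0 - 107.191.255.255)
  107.160.0.0/12 (107.160.0.0 - 107.175.255.255)
  107.164.0.0/14 (107.164.0.0 - 107.167.255.255)
  107.166.224.0/19 (107.166.224.0 - 107.166.255.255)
Total matching entries: 5.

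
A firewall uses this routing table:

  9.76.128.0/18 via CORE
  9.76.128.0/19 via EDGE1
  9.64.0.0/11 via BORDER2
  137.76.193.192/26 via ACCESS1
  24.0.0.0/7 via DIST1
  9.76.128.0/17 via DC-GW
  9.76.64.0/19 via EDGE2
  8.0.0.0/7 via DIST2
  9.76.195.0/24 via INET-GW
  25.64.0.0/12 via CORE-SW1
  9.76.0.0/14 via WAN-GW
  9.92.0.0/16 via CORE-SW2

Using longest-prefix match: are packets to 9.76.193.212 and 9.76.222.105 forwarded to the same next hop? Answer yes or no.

yes

9.76.193.212: longest match 9.76.128.0/17 -> DC-GW
9.76.222.105: longest match 9.76.128.0/17 -> DC-GW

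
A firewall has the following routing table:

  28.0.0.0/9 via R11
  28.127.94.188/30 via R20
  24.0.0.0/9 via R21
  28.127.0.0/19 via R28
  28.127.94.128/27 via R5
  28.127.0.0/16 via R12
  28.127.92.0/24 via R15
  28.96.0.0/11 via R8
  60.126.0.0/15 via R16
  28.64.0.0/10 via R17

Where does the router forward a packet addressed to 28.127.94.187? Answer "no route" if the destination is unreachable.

R12

Routes whose prefix contains 28.127.94.187:
  28.0.0.0/9 (28.0.0.0 - 28.127.255.255) -> R11
  28.64.0.0/10 (28.64.0.0 - 28.127.255.255) -> R17
  28.96.0.0/11 (28.96.0.0 - 28.127.255.255) -> R8
  28.127.0.0/16 (28.127.0.0 - 28.127.255.255) -> R12
More-specific entries that do NOT match:
  28.127.94.188/30 (28.127.94.188 - 28.127.94.191) does not contain 28.127.94.187
  28.127.94.128/27 (28.127.94.128 - 28.127.94.159) does not contain 28.127.94.187
  28.127.92.0/24 (28.127.92.0 - 28.127.92.255) does not contain 28.127.94.187
  28.127.0.0/19 (28.127.0.0 - 28.127.31.255) does not contain 28.127.94.187
Longest matching prefix is /16 -> next hop R12.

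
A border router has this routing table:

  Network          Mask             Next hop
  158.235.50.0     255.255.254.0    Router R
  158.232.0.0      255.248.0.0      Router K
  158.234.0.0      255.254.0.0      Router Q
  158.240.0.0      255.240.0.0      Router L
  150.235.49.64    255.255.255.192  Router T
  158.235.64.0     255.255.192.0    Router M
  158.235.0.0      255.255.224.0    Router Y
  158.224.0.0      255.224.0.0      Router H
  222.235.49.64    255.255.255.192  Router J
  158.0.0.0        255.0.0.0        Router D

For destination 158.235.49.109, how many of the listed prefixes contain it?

4

Prefixes containing 158.235.49.109:
  158.0.0.0/8 (158.0.0.0 - 158.255.255.255)
  158.224.0.0/11 (158.224.0.0 - 158.255.255.255)
  158.232.0.0/13 (158.232.0.0 - 158.239.255.255)
  158.234.0.0/15 (158.234.0.0 - 158.235.255.255)
Total matching entries: 4.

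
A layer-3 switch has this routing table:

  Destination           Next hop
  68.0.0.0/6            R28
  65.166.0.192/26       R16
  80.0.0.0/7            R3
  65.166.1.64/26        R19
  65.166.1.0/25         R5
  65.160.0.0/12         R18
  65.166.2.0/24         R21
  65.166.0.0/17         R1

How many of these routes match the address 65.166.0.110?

2

Prefixes containing 65.166.0.110:
  65.160.0.0/12 (65.160.0.0 - 65.175.255.255)
  65.166.0.0/17 (65.166.0.0 - 65.166.127.255)
Total matching entries: 2.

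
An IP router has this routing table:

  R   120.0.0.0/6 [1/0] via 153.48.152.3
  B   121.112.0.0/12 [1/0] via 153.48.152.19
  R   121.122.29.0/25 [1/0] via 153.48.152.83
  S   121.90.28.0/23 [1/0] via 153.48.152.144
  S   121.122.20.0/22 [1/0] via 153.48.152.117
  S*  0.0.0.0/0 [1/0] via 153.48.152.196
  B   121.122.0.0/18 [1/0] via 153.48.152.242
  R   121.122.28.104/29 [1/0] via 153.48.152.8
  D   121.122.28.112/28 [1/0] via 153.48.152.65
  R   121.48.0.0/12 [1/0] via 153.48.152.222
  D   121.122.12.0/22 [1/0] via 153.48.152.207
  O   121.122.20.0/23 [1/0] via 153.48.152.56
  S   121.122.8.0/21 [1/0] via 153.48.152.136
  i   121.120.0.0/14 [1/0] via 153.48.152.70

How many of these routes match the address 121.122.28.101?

Prefixes containing 121.122.28.101:
  0.0.0.0/0 (default, matches everything)
  120.0.0.0/6 (120.0.0.0 - 123.255.255.255)
  121.112.0.0/12 (121.112.0.0 - 121.127.255.255)
  121.120.0.0/14 (121.120.0.0 - 121.123.255.255)
  121.122.0.0/18 (121.122.0.0 - 121.122.63.255)
Total matching entries: 5.

5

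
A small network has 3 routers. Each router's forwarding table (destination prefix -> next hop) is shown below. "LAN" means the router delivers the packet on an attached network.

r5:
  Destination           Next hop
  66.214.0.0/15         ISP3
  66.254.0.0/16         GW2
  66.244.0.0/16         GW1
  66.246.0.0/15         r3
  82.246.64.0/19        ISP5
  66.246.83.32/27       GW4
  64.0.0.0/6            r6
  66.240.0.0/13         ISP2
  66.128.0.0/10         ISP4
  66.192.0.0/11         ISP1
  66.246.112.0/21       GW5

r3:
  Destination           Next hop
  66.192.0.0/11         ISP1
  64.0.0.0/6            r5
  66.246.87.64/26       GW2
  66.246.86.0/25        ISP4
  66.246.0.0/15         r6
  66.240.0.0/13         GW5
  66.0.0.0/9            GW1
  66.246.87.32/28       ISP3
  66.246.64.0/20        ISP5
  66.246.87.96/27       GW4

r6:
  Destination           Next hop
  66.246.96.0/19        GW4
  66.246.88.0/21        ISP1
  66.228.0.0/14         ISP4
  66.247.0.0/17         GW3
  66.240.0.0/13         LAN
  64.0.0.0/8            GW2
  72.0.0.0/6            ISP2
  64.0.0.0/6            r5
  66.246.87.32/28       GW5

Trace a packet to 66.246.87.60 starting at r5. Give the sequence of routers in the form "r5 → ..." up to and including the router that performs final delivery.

r5 → r3 → r6

At r5: longest match for 66.246.87.60 is 66.246.0.0/15 -> r3
At r3: longest match for 66.246.87.60 is 66.246.0.0/15 -> r6
At r6: longest match for 66.246.87.60 is 66.240.0.0/13 -> LAN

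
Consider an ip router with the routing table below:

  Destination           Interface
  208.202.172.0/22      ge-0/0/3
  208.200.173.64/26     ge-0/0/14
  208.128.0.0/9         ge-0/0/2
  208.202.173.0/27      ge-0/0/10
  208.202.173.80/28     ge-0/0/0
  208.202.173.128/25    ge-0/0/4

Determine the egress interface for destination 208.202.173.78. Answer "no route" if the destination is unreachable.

ge-0/0/3

Routes whose prefix contains 208.202.173.78:
  208.128.0.0/9 (208.128.0.0 - 208.255.255.255) -> ge-0/0/2
  208.202.172.0/22 (208.202.172.0 - 208.202.175.255) -> ge-0/0/3
More-specific entries that do NOT match:
  208.202.173.80/28 (208.202.173.80 - 208.202.173.95) does not contain 208.202.173.78
  208.202.173.0/27 (208.202.173.0 - 208.202.173.31) does not contain 208.202.173.78
  208.200.173.64/26 (208.200.173.64 - 208.200.173.127) does not contain 208.202.173.78
  208.202.173.128/25 (208.202.173.128 - 208.202.173.255) does not contain 208.202.173.78
Longest matching prefix is /22 -> interface ge-0/0/3.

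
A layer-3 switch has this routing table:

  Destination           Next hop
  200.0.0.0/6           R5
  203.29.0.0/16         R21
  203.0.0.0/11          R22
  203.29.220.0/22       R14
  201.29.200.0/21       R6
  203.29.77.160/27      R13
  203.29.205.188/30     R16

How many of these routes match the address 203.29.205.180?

Prefixes containing 203.29.205.180:
  200.0.0.0/6 (200.0.0.0 - 203.255.255.255)
  203.0.0.0/11 (203.0.0.0 - 203.31.255.255)
  203.29.0.0/16 (203.29.0.0 - 203.29.255.255)
Total matching entries: 3.

3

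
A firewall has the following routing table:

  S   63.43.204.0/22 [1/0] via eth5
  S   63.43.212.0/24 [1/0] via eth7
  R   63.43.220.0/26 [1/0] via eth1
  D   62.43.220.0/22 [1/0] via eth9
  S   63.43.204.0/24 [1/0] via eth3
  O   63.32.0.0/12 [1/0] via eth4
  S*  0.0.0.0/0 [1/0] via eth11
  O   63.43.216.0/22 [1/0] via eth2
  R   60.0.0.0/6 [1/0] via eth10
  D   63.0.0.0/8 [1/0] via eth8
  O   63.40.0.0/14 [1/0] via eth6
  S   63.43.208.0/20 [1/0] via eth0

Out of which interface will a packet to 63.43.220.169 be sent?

eth0

Routes whose prefix contains 63.43.220.169:
  0.0.0.0/0 (default, matches everything) -> eth11
  60.0.0.0/6 (60.0.0.0 - 63.255.255.255) -> eth10
  63.0.0.0/8 (63.0.0.0 - 63.255.255.255) -> eth8
  63.32.0.0/12 (63.32.0.0 - 63.47.255.255) -> eth4
  63.40.0.0/14 (63.40.0.0 - 63.43.255.255) -> eth6
  63.43.208.0/20 (63.43.208.0 - 63.43.223.255) -> eth0
More-specific entries that do NOT match:
  63.43.220.0/26 (63.43.220.0 - 63.43.220.63) does not contain 63.43.220.169
  63.43.212.0/24 (63.43.212.0 - 63.43.212.255) does not contain 63.43.220.169
  63.43.204.0/24 (63.43.204.0 - 63.43.204.255) does not contain 63.43.220.169
  63.43.204.0/22 (63.43.204.0 - 63.43.207.255) does not contain 63.43.220.169
  62.43.220.0/22 (62.43.220.0 - 62.43.223.255) does not contain 63.43.220.169
  63.43.216.0/22 (63.43.216.0 - 63.43.219.255) does not contain 63.43.220.169
Longest matching prefix is /20 -> interface eth0.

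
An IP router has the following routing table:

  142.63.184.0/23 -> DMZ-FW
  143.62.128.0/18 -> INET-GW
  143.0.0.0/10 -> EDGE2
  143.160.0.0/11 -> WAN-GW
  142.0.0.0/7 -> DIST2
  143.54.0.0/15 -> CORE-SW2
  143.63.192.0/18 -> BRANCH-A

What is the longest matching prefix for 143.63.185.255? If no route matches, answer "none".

Entries matching 143.63.185.255:
  142.0.0.0/7 (142.0.0.0 - 143.255.255.255)
  143.0.0.0/10 (143.0.0.0 - 143.63.255.255)
Most specific is 143.0.0.0/10.

143.0.0.0/10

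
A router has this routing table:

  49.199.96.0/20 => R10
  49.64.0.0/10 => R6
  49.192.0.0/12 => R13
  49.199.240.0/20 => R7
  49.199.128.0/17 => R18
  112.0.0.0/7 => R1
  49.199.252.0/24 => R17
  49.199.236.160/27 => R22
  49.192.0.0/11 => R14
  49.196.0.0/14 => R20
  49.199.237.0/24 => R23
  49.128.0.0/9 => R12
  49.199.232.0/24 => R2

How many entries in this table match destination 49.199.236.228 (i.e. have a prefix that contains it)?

Prefixes containing 49.199.236.228:
  49.128.0.0/9 (49.128.0.0 - 49.255.255.255)
  49.192.0.0/11 (49.192.0.0 - 49.223.255.255)
  49.192.0.0/12 (49.192.0.0 - 49.207.255.255)
  49.196.0.0/14 (49.196.0.0 - 49.199.255.255)
  49.199.128.0/17 (49.199.128.0 - 49.199.255.255)
Total matching entries: 5.

5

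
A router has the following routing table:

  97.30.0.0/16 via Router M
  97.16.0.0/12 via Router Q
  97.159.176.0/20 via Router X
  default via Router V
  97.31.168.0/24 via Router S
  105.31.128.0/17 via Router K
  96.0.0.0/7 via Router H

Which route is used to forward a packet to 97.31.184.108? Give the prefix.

Entries matching 97.31.184.108:
  0.0.0.0/0 (default, matches everything)
  96.0.0.0/7 (96.0.0.0 - 97.255.255.255)
  97.16.0.0/12 (97.16.0.0 - 97.31.255.255)
Most specific is 97.16.0.0/12.

97.16.0.0/12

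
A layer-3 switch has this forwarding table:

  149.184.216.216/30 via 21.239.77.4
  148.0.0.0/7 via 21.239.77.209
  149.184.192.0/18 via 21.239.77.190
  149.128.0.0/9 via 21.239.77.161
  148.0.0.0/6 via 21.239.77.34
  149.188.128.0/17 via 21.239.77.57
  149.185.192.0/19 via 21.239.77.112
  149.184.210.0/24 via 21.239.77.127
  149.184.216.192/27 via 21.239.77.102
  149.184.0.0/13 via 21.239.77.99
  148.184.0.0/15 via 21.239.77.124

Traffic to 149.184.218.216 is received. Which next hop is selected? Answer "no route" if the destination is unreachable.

21.239.77.190

Routes whose prefix contains 149.184.218.216:
  148.0.0.0/6 (148.0.0.0 - 151.255.255.255) -> 21.239.77.34
  148.0.0.0/7 (148.0.0.0 - 149.255.255.255) -> 21.239.77.209
  149.128.0.0/9 (149.128.0.0 - 149.255.255.255) -> 21.239.77.161
  149.184.0.0/13 (149.184.0.0 - 149.191.255.255) -> 21.239.77.99
  149.184.192.0/18 (149.184.192.0 - 149.184.255.255) -> 21.239.77.190
More-specific entries that do NOT match:
  149.184.216.216/30 (149.184.216.216 - 149.184.216.219) does not contain 149.184.218.216
  149.184.216.192/27 (149.184.216.192 - 149.184.216.223) does not contain 149.184.218.216
  149.184.210.0/24 (149.184.210.0 - 149.184.210.255) does not contain 149.184.218.216
  149.185.192.0/19 (149.185.192.0 - 149.185.223.255) does not contain 149.184.218.216
Longest matching prefix is /18 -> next hop 21.239.77.190.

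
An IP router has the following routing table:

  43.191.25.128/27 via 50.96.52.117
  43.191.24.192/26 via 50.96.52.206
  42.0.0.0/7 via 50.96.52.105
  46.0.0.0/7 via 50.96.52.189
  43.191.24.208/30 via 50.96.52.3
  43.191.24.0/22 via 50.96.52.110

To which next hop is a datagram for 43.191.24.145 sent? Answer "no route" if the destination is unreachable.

50.96.52.110

Routes whose prefix contains 43.191.24.145:
  42.0.0.0/7 (42.0.0.0 - 43.255.255.255) -> 50.96.52.105
  43.191.24.0/22 (43.191.24.0 - 43.191.27.255) -> 50.96.52.110
More-specific entries that do NOT match:
  43.191.24.208/30 (43.191.24.208 - 43.191.24.211) does not contain 43.191.24.145
  43.191.25.128/27 (43.191.25.128 - 43.191.25.159) does not contain 43.191.24.145
  43.191.24.192/26 (43.191.24.192 - 43.191.24.255) does not contain 43.191.24.145
Longest matching prefix is /22 -> next hop 50.96.52.110.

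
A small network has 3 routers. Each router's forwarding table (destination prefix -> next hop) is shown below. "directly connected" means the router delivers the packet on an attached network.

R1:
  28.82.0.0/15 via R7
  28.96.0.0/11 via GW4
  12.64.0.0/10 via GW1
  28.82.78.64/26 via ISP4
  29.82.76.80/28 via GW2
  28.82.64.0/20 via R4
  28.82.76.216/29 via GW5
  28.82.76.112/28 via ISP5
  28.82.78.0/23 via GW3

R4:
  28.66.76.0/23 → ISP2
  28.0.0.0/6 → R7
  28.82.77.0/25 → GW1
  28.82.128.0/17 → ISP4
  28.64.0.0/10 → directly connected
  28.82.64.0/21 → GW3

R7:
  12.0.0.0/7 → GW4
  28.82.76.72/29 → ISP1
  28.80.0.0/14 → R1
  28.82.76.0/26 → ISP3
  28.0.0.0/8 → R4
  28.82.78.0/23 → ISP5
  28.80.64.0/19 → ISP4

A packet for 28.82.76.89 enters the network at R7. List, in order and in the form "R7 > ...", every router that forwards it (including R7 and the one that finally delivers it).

R7 > R1 > R4

At R7: longest match for 28.82.76.89 is 28.80.0.0/14 -> R1
At R1: longest match for 28.82.76.89 is 28.82.64.0/20 -> R4
At R4: longest match for 28.82.76.89 is 28.64.0.0/10 -> directly connected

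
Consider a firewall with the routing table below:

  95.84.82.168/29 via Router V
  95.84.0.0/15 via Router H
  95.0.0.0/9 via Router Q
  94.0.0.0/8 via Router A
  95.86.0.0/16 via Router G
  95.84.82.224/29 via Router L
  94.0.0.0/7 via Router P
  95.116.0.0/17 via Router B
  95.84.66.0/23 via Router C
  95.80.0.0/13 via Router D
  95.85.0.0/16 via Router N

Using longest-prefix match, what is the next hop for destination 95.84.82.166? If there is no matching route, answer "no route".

Routes whose prefix contains 95.84.82.166:
  94.0.0.0/7 (94.0.0.0 - 95.255.255.255) -> Router P
  95.0.0.0/9 (95.0.0.0 - 95.127.255.255) -> Router Q
  95.80.0.0/13 (95.80.0.0 - 95.87.255.255) -> Router D
  95.84.0.0/15 (95.84.0.0 - 95.85.255.255) -> Router H
More-specific entries that do NOT match:
  95.84.82.168/29 (95.84.82.168 - 95.84.82.175) does not contain 95.84.82.166
  95.84.82.224/29 (95.84.82.224 - 95.84.82.231) does not contain 95.84.82.166
  95.84.66.0/23 (95.84.66.0 - 95.84.67.255) does not contain 95.84.82.166
  95.116.0.0/17 (95.116.0.0 - 95.116.127.255) does not contain 95.84.82.166
  95.86.0.0/16 (95.86.0.0 - 95.86.255.255) does not contain 95.84.82.166
  95.85.0.0/16 (95.85.0.0 - 95.85.255.255) does not contain 95.84.82.166
Longest matching prefix is /15 -> next hop Router H.

Router H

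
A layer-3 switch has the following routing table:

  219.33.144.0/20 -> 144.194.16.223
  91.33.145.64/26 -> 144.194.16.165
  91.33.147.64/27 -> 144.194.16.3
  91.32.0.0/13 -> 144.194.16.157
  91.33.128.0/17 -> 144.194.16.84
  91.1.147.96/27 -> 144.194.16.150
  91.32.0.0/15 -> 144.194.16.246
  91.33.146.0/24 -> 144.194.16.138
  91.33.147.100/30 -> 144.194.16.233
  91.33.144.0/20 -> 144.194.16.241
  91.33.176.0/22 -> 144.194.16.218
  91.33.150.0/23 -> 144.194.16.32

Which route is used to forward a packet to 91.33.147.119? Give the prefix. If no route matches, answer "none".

Entries matching 91.33.147.119:
  91.32.0.0/13 (91.32.0.0 - 91.39.255.255)
  91.32.0.0/15 (91.32.0.0 - 91.33.255.255)
  91.33.128.0/17 (91.33.128.0 - 91.33.255.255)
  91.33.144.0/20 (91.33.144.0 - 91.33.159.255)
Most specific is 91.33.144.0/20.

91.33.144.0/20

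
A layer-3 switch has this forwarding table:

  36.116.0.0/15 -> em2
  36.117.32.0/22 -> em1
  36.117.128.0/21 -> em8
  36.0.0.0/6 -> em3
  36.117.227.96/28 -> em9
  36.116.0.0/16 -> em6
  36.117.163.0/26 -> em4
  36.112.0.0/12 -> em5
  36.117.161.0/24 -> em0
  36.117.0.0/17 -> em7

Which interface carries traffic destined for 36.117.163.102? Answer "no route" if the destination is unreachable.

Routes whose prefix contains 36.117.163.102:
  36.0.0.0/6 (36.0.0.0 - 39.255.255.255) -> em3
  36.112.0.0/12 (36.112.0.0 - 36.127.255.255) -> em5
  36.116.0.0/15 (36.116.0.0 - 36.117.255.255) -> em2
More-specific entries that do NOT match:
  36.117.227.96/28 (36.117.227.96 - 36.117.227.111) does not contain 36.117.163.102
  36.117.163.0/26 (36.117.163.0 - 36.117.163.63) does not contain 36.117.163.102
  36.117.161.0/24 (36.117.161.0 - 36.117.161.255) does not contain 36.117.163.102
  36.117.32.0/22 (36.117.32.0 - 36.117.35.255) does not contain 36.117.163.102
  36.117.128.0/21 (36.117.128.0 - 36.117.135.255) does not contain 36.117.163.102
  36.117.0.0/17 (36.117.0.0 - 36.117.127.255) does not contain 36.117.163.102
  36.116.0.0/16 (36.116.0.0 - 36.116.255.255) does not contain 36.117.163.102
Longest matching prefix is /15 -> interface em2.

em2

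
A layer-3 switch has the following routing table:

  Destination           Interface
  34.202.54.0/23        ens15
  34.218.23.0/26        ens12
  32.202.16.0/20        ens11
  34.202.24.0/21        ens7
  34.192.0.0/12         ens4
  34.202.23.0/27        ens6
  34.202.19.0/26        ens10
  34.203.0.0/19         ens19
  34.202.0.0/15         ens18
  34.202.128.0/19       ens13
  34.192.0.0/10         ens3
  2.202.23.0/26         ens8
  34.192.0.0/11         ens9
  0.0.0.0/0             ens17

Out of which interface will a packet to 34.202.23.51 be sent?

Routes whose prefix contains 34.202.23.51:
  0.0.0.0/0 (default, matches everything) -> ens17
  34.192.0.0/10 (34.192.0.0 - 34.255.255.255) -> ens3
  34.192.0.0/11 (34.192.0.0 - 34.223.255.255) -> ens9
  34.192.0.0/12 (34.192.0.0 - 34.207.255.255) -> ens4
  34.202.0.0/15 (34.202.0.0 - 34.203.255.255) -> ens18
More-specific entries that do NOT match:
  34.202.23.0/27 (34.202.23.0 - 34.202.23.31) does not contain 34.202.23.51
  34.218.23.0/26 (34.218.23.0 - 34.218.23.63) does not contain 34.202.23.51
  34.202.19.0/26 (34.202.19.0 - 34.202.19.63) does not contain 34.202.23.51
  2.202.23.0/26 (2.202.23.0 - 2.202.23.63) does not contain 34.202.23.51
  34.202.54.0/23 (34.202.54.0 - 34.202.55.255) does not contain 34.202.23.51
  34.202.24.0/21 (34.202.24.0 - 34.202.31.255) does not contain 34.202.23.51
  32.202.16.0/20 (32.202.16.0 - 32.202.31.255) does not contain 34.202.23.51
  34.203.0.0/19 (34.203.0.0 - 34.203.31.255) does not contain 34.202.23.51
  34.202.128.0/19 (34.202.128.0 - 34.202.159.255) does not contain 34.202.23.51
Longest matching prefix is /15 -> interface ens18.

ens18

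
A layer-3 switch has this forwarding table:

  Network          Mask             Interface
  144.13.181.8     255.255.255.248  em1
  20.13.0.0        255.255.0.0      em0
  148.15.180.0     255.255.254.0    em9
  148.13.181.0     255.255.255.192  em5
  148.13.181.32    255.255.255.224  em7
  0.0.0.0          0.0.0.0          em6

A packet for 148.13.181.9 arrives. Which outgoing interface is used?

em5

Routes whose prefix contains 148.13.181.9:
  0.0.0.0/0 (default, matches everything) -> em6
  148.13.181.0/26 (148.13.181.0 - 148.13.181.63) -> em5
More-specific entries that do NOT match:
  144.13.181.8/29 (144.13.181.8 - 144.13.181.15) does not contain 148.13.181.9
  148.13.181.32/27 (148.13.181.32 - 148.13.181.63) does not contain 148.13.181.9
Longest matching prefix is /26 -> interface em5.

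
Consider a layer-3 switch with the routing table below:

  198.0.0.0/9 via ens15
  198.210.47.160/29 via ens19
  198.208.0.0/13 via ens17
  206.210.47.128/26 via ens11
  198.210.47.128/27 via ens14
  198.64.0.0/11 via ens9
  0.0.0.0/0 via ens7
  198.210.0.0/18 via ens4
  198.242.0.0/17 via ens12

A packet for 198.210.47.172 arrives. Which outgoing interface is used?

ens4

Routes whose prefix contains 198.210.47.172:
  0.0.0.0/0 (default, matches everything) -> ens7
  198.208.0.0/13 (198.208.0.0 - 198.215.255.255) -> ens17
  198.210.0.0/18 (198.210.0.0 - 198.210.63.255) -> ens4
More-specific entries that do NOT match:
  198.210.47.160/29 (198.210.47.160 - 198.210.47.167) does not contain 198.210.47.172
  198.210.47.128/27 (198.210.47.128 - 198.210.47.159) does not contain 198.210.47.172
  206.210.47.128/26 (206.210.47.128 - 206.210.47.191) does not contain 198.210.47.172
Longest matching prefix is /18 -> interface ens4.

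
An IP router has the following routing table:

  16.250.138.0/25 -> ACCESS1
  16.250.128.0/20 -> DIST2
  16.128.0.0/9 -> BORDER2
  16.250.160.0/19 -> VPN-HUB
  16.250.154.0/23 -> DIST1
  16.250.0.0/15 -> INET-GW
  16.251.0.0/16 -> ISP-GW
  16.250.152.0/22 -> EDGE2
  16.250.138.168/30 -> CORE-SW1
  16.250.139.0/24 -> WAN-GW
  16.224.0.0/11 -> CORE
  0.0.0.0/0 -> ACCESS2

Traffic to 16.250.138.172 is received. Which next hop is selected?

DIST2

Routes whose prefix contains 16.250.138.172:
  0.0.0.0/0 (default, matches everything) -> ACCESS2
  16.128.0.0/9 (16.128.0.0 - 16.255.255.255) -> BORDER2
  16.224.0.0/11 (16.224.0.0 - 16.255.255.255) -> CORE
  16.250.0.0/15 (16.250.0.0 - 16.251.255.255) -> INET-GW
  16.250.128.0/20 (16.250.128.0 - 16.250.143.255) -> DIST2
More-specific entries that do NOT match:
  16.250.138.168/30 (16.250.138.168 - 16.250.138.171) does not contain 16.250.138.172
  16.250.138.0/25 (16.250.138.0 - 16.250.138.127) does not contain 16.250.138.172
  16.250.139.0/24 (16.250.139.0 - 16.250.139.255) does not contain 16.250.138.172
  16.250.154.0/23 (16.250.154.0 - 16.250.155.255) does not contain 16.250.138.172
  16.250.152.0/22 (16.250.152.0 - 16.250.155.255) does not contain 16.250.138.172
Longest matching prefix is /20 -> next hop DIST2.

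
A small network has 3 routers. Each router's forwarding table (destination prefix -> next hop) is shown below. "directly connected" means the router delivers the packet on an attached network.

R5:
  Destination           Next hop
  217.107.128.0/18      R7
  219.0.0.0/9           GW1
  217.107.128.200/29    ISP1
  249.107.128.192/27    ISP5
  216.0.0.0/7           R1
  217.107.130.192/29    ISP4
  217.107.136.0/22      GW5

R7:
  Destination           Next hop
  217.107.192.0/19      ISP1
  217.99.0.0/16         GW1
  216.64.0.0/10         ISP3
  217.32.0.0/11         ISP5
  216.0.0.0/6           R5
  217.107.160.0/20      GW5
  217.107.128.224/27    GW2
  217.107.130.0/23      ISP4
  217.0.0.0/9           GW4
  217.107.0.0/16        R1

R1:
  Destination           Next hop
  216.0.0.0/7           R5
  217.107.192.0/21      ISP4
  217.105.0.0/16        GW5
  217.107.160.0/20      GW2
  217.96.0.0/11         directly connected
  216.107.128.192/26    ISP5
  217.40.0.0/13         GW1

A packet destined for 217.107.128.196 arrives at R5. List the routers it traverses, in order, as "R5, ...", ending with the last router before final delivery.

R5, R7, R1

At R5: longest match for 217.107.128.196 is 217.107.128.0/18 -> R7
At R7: longest match for 217.107.128.196 is 217.107.0.0/16 -> R1
At R1: longest match for 217.107.128.196 is 217.96.0.0/11 -> directly connected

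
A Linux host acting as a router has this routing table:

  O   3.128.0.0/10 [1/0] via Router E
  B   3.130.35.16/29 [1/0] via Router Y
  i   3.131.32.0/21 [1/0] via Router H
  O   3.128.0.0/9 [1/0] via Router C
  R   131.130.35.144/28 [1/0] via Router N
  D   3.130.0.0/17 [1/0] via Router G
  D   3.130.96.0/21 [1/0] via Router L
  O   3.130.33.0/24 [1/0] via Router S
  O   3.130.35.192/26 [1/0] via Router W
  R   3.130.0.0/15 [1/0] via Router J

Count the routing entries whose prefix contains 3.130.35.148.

4

Prefixes containing 3.130.35.148:
  3.128.0.0/9 (3.128.0.0 - 3.255.255.255)
  3.128.0.0/10 (3.128.0.0 - 3.191.255.255)
  3.130.0.0/15 (3.130.0.0 - 3.131.255.255)
  3.130.0.0/17 (3.130.0.0 - 3.130.127.255)
Total matching entries: 4.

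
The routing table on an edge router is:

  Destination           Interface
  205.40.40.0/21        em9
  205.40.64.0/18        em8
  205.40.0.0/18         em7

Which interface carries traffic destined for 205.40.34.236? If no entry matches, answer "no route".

Routes whose prefix contains 205.40.34.236:
  205.40.0.0/18 (205.40.0.0 - 205.40.63.255) -> em7
More-specific entries that do NOT match:
  205.40.40.0/21 (205.40.40.0 - 205.40.47.255) does not contain 205.40.34.236
Longest matching prefix is /18 -> interface em7.

em7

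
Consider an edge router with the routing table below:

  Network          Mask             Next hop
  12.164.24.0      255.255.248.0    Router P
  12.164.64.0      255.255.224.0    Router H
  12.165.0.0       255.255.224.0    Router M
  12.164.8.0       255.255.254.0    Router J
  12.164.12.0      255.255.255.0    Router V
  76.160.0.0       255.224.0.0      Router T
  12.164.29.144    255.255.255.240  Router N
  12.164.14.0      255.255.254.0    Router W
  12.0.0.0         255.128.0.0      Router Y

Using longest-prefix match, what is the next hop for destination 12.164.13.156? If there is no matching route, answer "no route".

no route

No entry's prefix contains 12.164.13.156; there is no default route.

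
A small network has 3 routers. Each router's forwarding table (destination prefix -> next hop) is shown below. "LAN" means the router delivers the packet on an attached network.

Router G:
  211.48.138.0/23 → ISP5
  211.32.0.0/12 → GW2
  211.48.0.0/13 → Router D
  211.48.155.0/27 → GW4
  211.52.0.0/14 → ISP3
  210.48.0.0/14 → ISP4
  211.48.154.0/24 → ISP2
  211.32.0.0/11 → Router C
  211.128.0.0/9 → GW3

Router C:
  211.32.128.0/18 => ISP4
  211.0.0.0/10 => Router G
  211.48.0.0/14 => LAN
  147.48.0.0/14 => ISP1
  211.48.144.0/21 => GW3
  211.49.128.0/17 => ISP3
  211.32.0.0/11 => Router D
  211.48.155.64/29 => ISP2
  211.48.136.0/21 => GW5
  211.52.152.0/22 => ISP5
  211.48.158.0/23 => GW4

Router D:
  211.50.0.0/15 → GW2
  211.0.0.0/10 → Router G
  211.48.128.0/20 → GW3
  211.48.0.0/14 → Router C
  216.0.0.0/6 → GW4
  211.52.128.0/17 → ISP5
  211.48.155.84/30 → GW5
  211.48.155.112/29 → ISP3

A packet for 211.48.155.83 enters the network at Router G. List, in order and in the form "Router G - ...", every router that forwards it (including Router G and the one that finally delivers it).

At Router G: longest match for 211.48.155.83 is 211.48.0.0/13 -> Router D
At Router D: longest match for 211.48.155.83 is 211.48.0.0/14 -> Router C
At Router C: longest match for 211.48.155.83 is 211.48.0.0/14 -> LAN

Router G - Router D - Router C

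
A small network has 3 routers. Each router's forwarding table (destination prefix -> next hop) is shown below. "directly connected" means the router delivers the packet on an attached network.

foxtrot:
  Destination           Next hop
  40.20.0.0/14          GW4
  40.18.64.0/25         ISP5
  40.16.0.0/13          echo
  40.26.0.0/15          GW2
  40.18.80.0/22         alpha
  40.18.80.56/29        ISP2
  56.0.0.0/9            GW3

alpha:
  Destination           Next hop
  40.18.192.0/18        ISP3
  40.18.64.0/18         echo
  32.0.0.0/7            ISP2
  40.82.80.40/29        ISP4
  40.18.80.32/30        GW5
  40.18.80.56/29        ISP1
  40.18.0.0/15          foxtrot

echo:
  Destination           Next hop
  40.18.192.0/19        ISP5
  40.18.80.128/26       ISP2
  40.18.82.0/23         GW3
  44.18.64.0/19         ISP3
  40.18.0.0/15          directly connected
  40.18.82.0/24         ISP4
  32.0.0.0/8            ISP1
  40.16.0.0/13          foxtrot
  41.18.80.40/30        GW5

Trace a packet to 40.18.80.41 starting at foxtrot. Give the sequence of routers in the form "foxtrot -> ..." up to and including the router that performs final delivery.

At foxtrot: longest match for 40.18.80.41 is 40.18.80.0/22 -> alpha
At alpha: longest match for 40.18.80.41 is 40.18.64.0/18 -> echo
At echo: longest match for 40.18.80.41 is 40.18.0.0/15 -> directly connected

foxtrot -> alpha -> echo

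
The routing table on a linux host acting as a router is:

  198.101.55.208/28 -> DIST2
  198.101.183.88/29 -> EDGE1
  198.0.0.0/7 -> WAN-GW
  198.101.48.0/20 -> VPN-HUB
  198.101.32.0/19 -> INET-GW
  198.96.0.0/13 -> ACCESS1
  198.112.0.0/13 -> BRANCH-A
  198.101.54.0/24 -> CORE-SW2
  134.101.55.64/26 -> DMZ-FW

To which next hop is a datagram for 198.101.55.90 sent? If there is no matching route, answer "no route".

VPN-HUB

Routes whose prefix contains 198.101.55.90:
  198.0.0.0/7 (198.0.0.0 - 199.255.255.255) -> WAN-GW
  198.96.0.0/13 (198.96.0.0 - 198.103.255.255) -> ACCESS1
  198.101.32.0/19 (198.101.32.0 - 198.101.63.255) -> INET-GW
  198.101.48.0/20 (198.101.48.0 - 198.101.63.255) -> VPN-HUB
More-specific entries that do NOT match:
  198.101.183.88/29 (198.101.183.88 - 198.101.183.95) does not contain 198.101.55.90
  198.101.55.208/28 (198.101.55.208 - 198.101.55.223) does not contain 198.101.55.90
  134.101.55.64/26 (134.101.55.64 - 134.101.55.127) does not contain 198.101.55.90
  198.101.54.0/24 (198.101.54.0 - 198.101.54.255) does not contain 198.101.55.90
Longest matching prefix is /20 -> next hop VPN-HUB.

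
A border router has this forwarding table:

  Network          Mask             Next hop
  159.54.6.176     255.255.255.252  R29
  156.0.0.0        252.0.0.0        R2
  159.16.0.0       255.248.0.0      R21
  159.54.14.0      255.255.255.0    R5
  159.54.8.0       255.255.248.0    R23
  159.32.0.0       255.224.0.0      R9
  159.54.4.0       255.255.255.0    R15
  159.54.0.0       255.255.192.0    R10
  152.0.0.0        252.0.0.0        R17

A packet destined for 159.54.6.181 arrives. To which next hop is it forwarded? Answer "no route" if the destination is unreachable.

R10

Routes whose prefix contains 159.54.6.181:
  156.0.0.0/6 (156.0.0.0 - 159.255.255.255) -> R2
  159.32.0.0/11 (159.32.0.0 - 159.63.255.255) -> R9
  159.54.0.0/18 (159.54.0.0 - 159.54.63.255) -> R10
More-specific entries that do NOT match:
  159.54.6.176/30 (159.54.6.176 - 159.54.6.179) does not contain 159.54.6.181
  159.54.14.0/24 (159.54.14.0 - 159.54.14.255) does not contain 159.54.6.181
  159.54.4.0/24 (159.54.4.0 - 159.54.4.255) does not contain 159.54.6.181
  159.54.8.0/21 (159.54.8.0 - 159.54.15.255) does not contain 159.54.6.181
Longest matching prefix is /18 -> next hop R10.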